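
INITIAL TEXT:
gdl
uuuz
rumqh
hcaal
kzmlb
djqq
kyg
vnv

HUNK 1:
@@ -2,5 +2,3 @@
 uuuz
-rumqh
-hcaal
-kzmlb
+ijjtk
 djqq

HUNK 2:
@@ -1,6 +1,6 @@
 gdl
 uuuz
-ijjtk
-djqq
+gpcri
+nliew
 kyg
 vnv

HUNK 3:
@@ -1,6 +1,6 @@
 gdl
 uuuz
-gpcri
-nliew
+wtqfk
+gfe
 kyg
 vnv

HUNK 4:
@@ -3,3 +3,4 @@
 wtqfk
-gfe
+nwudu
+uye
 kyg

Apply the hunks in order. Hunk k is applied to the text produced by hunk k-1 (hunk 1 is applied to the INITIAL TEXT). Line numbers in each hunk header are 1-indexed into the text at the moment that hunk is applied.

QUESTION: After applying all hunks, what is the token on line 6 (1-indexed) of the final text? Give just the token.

Hunk 1: at line 2 remove [rumqh,hcaal,kzmlb] add [ijjtk] -> 6 lines: gdl uuuz ijjtk djqq kyg vnv
Hunk 2: at line 1 remove [ijjtk,djqq] add [gpcri,nliew] -> 6 lines: gdl uuuz gpcri nliew kyg vnv
Hunk 3: at line 1 remove [gpcri,nliew] add [wtqfk,gfe] -> 6 lines: gdl uuuz wtqfk gfe kyg vnv
Hunk 4: at line 3 remove [gfe] add [nwudu,uye] -> 7 lines: gdl uuuz wtqfk nwudu uye kyg vnv
Final line 6: kyg

Answer: kyg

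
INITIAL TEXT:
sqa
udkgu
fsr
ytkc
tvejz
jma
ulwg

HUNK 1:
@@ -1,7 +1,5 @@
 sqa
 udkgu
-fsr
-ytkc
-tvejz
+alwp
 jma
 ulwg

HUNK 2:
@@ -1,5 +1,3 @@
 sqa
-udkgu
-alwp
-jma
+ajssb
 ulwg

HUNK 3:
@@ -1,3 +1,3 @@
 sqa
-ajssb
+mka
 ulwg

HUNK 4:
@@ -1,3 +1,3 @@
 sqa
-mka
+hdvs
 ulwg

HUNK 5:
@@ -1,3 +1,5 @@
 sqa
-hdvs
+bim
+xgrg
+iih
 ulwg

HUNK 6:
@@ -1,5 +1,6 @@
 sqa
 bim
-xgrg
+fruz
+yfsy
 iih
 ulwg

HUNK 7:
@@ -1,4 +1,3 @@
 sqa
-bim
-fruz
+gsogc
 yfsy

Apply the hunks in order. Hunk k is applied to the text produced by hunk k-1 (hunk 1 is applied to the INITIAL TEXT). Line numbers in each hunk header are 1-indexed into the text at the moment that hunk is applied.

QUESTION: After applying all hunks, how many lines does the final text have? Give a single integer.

Answer: 5

Derivation:
Hunk 1: at line 1 remove [fsr,ytkc,tvejz] add [alwp] -> 5 lines: sqa udkgu alwp jma ulwg
Hunk 2: at line 1 remove [udkgu,alwp,jma] add [ajssb] -> 3 lines: sqa ajssb ulwg
Hunk 3: at line 1 remove [ajssb] add [mka] -> 3 lines: sqa mka ulwg
Hunk 4: at line 1 remove [mka] add [hdvs] -> 3 lines: sqa hdvs ulwg
Hunk 5: at line 1 remove [hdvs] add [bim,xgrg,iih] -> 5 lines: sqa bim xgrg iih ulwg
Hunk 6: at line 1 remove [xgrg] add [fruz,yfsy] -> 6 lines: sqa bim fruz yfsy iih ulwg
Hunk 7: at line 1 remove [bim,fruz] add [gsogc] -> 5 lines: sqa gsogc yfsy iih ulwg
Final line count: 5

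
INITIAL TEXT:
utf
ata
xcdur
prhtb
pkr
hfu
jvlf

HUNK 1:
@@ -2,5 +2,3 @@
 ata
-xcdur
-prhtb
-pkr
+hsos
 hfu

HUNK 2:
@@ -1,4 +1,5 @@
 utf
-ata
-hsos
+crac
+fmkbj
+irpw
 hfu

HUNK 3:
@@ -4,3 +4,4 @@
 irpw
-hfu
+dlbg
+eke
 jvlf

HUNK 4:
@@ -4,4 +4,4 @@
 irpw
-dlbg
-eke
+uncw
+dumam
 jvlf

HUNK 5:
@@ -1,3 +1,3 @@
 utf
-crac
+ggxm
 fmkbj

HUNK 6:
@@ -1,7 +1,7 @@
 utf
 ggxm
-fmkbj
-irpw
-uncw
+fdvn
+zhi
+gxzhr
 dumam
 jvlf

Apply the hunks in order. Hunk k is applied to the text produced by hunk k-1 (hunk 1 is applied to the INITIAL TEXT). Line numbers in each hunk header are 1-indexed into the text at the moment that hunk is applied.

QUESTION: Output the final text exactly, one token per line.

Hunk 1: at line 2 remove [xcdur,prhtb,pkr] add [hsos] -> 5 lines: utf ata hsos hfu jvlf
Hunk 2: at line 1 remove [ata,hsos] add [crac,fmkbj,irpw] -> 6 lines: utf crac fmkbj irpw hfu jvlf
Hunk 3: at line 4 remove [hfu] add [dlbg,eke] -> 7 lines: utf crac fmkbj irpw dlbg eke jvlf
Hunk 4: at line 4 remove [dlbg,eke] add [uncw,dumam] -> 7 lines: utf crac fmkbj irpw uncw dumam jvlf
Hunk 5: at line 1 remove [crac] add [ggxm] -> 7 lines: utf ggxm fmkbj irpw uncw dumam jvlf
Hunk 6: at line 1 remove [fmkbj,irpw,uncw] add [fdvn,zhi,gxzhr] -> 7 lines: utf ggxm fdvn zhi gxzhr dumam jvlf

Answer: utf
ggxm
fdvn
zhi
gxzhr
dumam
jvlf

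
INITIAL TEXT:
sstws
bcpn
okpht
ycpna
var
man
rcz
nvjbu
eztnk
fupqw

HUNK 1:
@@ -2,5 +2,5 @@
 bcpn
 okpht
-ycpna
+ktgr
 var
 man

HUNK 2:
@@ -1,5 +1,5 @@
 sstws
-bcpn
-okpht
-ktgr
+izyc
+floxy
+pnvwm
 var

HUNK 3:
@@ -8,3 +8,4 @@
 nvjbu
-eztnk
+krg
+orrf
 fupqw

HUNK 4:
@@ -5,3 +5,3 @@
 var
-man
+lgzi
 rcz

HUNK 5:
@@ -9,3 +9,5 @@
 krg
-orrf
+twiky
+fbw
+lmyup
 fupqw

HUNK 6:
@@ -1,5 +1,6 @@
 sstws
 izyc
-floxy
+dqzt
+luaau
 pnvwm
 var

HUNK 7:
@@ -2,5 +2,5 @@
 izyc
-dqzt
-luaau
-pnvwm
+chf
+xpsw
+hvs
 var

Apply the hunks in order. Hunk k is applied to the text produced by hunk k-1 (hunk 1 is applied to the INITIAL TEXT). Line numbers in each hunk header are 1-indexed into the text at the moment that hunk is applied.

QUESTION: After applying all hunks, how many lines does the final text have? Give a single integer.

Hunk 1: at line 2 remove [ycpna] add [ktgr] -> 10 lines: sstws bcpn okpht ktgr var man rcz nvjbu eztnk fupqw
Hunk 2: at line 1 remove [bcpn,okpht,ktgr] add [izyc,floxy,pnvwm] -> 10 lines: sstws izyc floxy pnvwm var man rcz nvjbu eztnk fupqw
Hunk 3: at line 8 remove [eztnk] add [krg,orrf] -> 11 lines: sstws izyc floxy pnvwm var man rcz nvjbu krg orrf fupqw
Hunk 4: at line 5 remove [man] add [lgzi] -> 11 lines: sstws izyc floxy pnvwm var lgzi rcz nvjbu krg orrf fupqw
Hunk 5: at line 9 remove [orrf] add [twiky,fbw,lmyup] -> 13 lines: sstws izyc floxy pnvwm var lgzi rcz nvjbu krg twiky fbw lmyup fupqw
Hunk 6: at line 1 remove [floxy] add [dqzt,luaau] -> 14 lines: sstws izyc dqzt luaau pnvwm var lgzi rcz nvjbu krg twiky fbw lmyup fupqw
Hunk 7: at line 2 remove [dqzt,luaau,pnvwm] add [chf,xpsw,hvs] -> 14 lines: sstws izyc chf xpsw hvs var lgzi rcz nvjbu krg twiky fbw lmyup fupqw
Final line count: 14

Answer: 14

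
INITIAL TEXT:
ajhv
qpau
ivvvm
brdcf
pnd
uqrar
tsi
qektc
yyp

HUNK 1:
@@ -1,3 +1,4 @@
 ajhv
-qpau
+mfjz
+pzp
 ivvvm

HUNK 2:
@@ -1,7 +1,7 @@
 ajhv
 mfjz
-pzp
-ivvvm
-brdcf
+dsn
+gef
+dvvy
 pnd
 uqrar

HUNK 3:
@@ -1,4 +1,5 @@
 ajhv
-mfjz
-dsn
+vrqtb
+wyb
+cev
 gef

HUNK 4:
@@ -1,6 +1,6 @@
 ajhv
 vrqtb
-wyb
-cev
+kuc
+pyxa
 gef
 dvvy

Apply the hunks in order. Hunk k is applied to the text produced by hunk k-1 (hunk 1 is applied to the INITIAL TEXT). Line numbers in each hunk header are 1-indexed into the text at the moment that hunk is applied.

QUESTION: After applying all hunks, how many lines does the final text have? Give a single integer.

Hunk 1: at line 1 remove [qpau] add [mfjz,pzp] -> 10 lines: ajhv mfjz pzp ivvvm brdcf pnd uqrar tsi qektc yyp
Hunk 2: at line 1 remove [pzp,ivvvm,brdcf] add [dsn,gef,dvvy] -> 10 lines: ajhv mfjz dsn gef dvvy pnd uqrar tsi qektc yyp
Hunk 3: at line 1 remove [mfjz,dsn] add [vrqtb,wyb,cev] -> 11 lines: ajhv vrqtb wyb cev gef dvvy pnd uqrar tsi qektc yyp
Hunk 4: at line 1 remove [wyb,cev] add [kuc,pyxa] -> 11 lines: ajhv vrqtb kuc pyxa gef dvvy pnd uqrar tsi qektc yyp
Final line count: 11

Answer: 11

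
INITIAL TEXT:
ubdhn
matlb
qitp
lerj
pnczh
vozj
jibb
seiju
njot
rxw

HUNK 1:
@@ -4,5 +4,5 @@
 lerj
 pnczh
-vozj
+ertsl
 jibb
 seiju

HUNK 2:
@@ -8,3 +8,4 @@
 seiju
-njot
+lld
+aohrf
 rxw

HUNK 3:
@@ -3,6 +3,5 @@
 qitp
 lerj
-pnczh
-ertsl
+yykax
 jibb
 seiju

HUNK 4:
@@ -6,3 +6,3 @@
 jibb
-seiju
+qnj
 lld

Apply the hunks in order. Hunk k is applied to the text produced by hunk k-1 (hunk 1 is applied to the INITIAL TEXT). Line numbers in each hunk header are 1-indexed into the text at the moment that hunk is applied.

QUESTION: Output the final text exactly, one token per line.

Answer: ubdhn
matlb
qitp
lerj
yykax
jibb
qnj
lld
aohrf
rxw

Derivation:
Hunk 1: at line 4 remove [vozj] add [ertsl] -> 10 lines: ubdhn matlb qitp lerj pnczh ertsl jibb seiju njot rxw
Hunk 2: at line 8 remove [njot] add [lld,aohrf] -> 11 lines: ubdhn matlb qitp lerj pnczh ertsl jibb seiju lld aohrf rxw
Hunk 3: at line 3 remove [pnczh,ertsl] add [yykax] -> 10 lines: ubdhn matlb qitp lerj yykax jibb seiju lld aohrf rxw
Hunk 4: at line 6 remove [seiju] add [qnj] -> 10 lines: ubdhn matlb qitp lerj yykax jibb qnj lld aohrf rxw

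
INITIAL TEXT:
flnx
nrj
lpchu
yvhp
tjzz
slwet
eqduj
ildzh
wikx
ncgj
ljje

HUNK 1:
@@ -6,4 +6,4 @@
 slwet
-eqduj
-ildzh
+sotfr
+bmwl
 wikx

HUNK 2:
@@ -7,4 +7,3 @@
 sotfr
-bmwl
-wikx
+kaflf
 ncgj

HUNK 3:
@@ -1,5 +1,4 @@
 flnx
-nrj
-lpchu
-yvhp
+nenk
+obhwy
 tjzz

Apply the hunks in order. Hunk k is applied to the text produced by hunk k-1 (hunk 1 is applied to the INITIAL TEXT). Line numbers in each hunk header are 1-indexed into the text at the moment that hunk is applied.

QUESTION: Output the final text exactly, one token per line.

Answer: flnx
nenk
obhwy
tjzz
slwet
sotfr
kaflf
ncgj
ljje

Derivation:
Hunk 1: at line 6 remove [eqduj,ildzh] add [sotfr,bmwl] -> 11 lines: flnx nrj lpchu yvhp tjzz slwet sotfr bmwl wikx ncgj ljje
Hunk 2: at line 7 remove [bmwl,wikx] add [kaflf] -> 10 lines: flnx nrj lpchu yvhp tjzz slwet sotfr kaflf ncgj ljje
Hunk 3: at line 1 remove [nrj,lpchu,yvhp] add [nenk,obhwy] -> 9 lines: flnx nenk obhwy tjzz slwet sotfr kaflf ncgj ljje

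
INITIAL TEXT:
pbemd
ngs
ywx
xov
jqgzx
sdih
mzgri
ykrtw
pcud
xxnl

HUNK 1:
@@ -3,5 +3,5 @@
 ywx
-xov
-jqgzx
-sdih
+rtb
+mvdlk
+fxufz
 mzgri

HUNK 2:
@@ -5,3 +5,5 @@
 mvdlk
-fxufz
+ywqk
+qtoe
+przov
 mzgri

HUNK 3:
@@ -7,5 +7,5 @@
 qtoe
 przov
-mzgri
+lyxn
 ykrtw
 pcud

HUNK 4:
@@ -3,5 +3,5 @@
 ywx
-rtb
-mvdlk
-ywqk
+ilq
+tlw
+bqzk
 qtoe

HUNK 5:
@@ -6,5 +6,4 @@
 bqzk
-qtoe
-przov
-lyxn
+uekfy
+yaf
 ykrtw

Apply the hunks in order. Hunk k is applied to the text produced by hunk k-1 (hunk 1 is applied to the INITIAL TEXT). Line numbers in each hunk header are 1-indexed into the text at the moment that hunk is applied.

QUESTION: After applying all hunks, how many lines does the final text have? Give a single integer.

Answer: 11

Derivation:
Hunk 1: at line 3 remove [xov,jqgzx,sdih] add [rtb,mvdlk,fxufz] -> 10 lines: pbemd ngs ywx rtb mvdlk fxufz mzgri ykrtw pcud xxnl
Hunk 2: at line 5 remove [fxufz] add [ywqk,qtoe,przov] -> 12 lines: pbemd ngs ywx rtb mvdlk ywqk qtoe przov mzgri ykrtw pcud xxnl
Hunk 3: at line 7 remove [mzgri] add [lyxn] -> 12 lines: pbemd ngs ywx rtb mvdlk ywqk qtoe przov lyxn ykrtw pcud xxnl
Hunk 4: at line 3 remove [rtb,mvdlk,ywqk] add [ilq,tlw,bqzk] -> 12 lines: pbemd ngs ywx ilq tlw bqzk qtoe przov lyxn ykrtw pcud xxnl
Hunk 5: at line 6 remove [qtoe,przov,lyxn] add [uekfy,yaf] -> 11 lines: pbemd ngs ywx ilq tlw bqzk uekfy yaf ykrtw pcud xxnl
Final line count: 11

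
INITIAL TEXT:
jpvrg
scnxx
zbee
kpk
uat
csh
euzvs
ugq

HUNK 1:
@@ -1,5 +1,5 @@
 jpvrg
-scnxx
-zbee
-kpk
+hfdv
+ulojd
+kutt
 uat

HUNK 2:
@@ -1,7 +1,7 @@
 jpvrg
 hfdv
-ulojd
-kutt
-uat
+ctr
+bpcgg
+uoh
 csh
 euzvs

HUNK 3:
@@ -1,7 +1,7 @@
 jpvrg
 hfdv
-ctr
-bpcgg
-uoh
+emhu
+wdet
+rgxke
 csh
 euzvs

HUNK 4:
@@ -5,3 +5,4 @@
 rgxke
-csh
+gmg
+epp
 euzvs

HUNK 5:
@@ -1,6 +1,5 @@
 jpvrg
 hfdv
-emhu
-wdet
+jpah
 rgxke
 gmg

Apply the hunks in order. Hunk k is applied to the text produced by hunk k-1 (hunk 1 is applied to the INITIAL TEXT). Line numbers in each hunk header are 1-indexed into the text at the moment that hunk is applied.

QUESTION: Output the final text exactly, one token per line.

Answer: jpvrg
hfdv
jpah
rgxke
gmg
epp
euzvs
ugq

Derivation:
Hunk 1: at line 1 remove [scnxx,zbee,kpk] add [hfdv,ulojd,kutt] -> 8 lines: jpvrg hfdv ulojd kutt uat csh euzvs ugq
Hunk 2: at line 1 remove [ulojd,kutt,uat] add [ctr,bpcgg,uoh] -> 8 lines: jpvrg hfdv ctr bpcgg uoh csh euzvs ugq
Hunk 3: at line 1 remove [ctr,bpcgg,uoh] add [emhu,wdet,rgxke] -> 8 lines: jpvrg hfdv emhu wdet rgxke csh euzvs ugq
Hunk 4: at line 5 remove [csh] add [gmg,epp] -> 9 lines: jpvrg hfdv emhu wdet rgxke gmg epp euzvs ugq
Hunk 5: at line 1 remove [emhu,wdet] add [jpah] -> 8 lines: jpvrg hfdv jpah rgxke gmg epp euzvs ugq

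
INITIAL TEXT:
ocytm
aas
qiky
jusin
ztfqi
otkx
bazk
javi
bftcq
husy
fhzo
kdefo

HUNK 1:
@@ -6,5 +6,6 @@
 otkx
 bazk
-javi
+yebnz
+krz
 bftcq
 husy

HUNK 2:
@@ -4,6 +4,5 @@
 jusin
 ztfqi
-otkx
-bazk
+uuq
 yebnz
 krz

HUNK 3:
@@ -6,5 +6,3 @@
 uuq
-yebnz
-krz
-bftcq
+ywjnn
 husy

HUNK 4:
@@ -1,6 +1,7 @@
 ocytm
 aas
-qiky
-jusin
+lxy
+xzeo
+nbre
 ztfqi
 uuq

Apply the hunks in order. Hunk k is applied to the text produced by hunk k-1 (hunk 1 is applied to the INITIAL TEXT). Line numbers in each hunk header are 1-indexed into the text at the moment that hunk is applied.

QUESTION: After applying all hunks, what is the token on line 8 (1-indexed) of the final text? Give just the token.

Hunk 1: at line 6 remove [javi] add [yebnz,krz] -> 13 lines: ocytm aas qiky jusin ztfqi otkx bazk yebnz krz bftcq husy fhzo kdefo
Hunk 2: at line 4 remove [otkx,bazk] add [uuq] -> 12 lines: ocytm aas qiky jusin ztfqi uuq yebnz krz bftcq husy fhzo kdefo
Hunk 3: at line 6 remove [yebnz,krz,bftcq] add [ywjnn] -> 10 lines: ocytm aas qiky jusin ztfqi uuq ywjnn husy fhzo kdefo
Hunk 4: at line 1 remove [qiky,jusin] add [lxy,xzeo,nbre] -> 11 lines: ocytm aas lxy xzeo nbre ztfqi uuq ywjnn husy fhzo kdefo
Final line 8: ywjnn

Answer: ywjnn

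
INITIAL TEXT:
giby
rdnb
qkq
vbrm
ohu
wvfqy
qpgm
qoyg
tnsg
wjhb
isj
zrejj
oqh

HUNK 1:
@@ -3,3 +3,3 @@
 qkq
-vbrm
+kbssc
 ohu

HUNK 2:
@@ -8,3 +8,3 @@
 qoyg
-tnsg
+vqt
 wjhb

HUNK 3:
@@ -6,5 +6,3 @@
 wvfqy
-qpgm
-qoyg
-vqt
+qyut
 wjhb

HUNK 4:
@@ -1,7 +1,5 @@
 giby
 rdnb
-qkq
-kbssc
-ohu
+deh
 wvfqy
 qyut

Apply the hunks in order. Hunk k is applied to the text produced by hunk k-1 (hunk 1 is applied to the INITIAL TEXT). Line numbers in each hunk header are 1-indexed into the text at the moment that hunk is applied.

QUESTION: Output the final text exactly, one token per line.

Hunk 1: at line 3 remove [vbrm] add [kbssc] -> 13 lines: giby rdnb qkq kbssc ohu wvfqy qpgm qoyg tnsg wjhb isj zrejj oqh
Hunk 2: at line 8 remove [tnsg] add [vqt] -> 13 lines: giby rdnb qkq kbssc ohu wvfqy qpgm qoyg vqt wjhb isj zrejj oqh
Hunk 3: at line 6 remove [qpgm,qoyg,vqt] add [qyut] -> 11 lines: giby rdnb qkq kbssc ohu wvfqy qyut wjhb isj zrejj oqh
Hunk 4: at line 1 remove [qkq,kbssc,ohu] add [deh] -> 9 lines: giby rdnb deh wvfqy qyut wjhb isj zrejj oqh

Answer: giby
rdnb
deh
wvfqy
qyut
wjhb
isj
zrejj
oqh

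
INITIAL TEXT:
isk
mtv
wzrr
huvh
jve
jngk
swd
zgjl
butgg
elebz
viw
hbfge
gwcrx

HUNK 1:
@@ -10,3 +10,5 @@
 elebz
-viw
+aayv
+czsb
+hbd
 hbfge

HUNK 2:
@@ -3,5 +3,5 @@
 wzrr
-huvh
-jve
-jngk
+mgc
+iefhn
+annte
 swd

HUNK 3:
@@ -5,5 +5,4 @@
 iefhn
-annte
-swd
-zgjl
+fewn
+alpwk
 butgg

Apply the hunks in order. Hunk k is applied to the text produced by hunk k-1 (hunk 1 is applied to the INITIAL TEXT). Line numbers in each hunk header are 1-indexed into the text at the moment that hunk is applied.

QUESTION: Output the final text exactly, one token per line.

Answer: isk
mtv
wzrr
mgc
iefhn
fewn
alpwk
butgg
elebz
aayv
czsb
hbd
hbfge
gwcrx

Derivation:
Hunk 1: at line 10 remove [viw] add [aayv,czsb,hbd] -> 15 lines: isk mtv wzrr huvh jve jngk swd zgjl butgg elebz aayv czsb hbd hbfge gwcrx
Hunk 2: at line 3 remove [huvh,jve,jngk] add [mgc,iefhn,annte] -> 15 lines: isk mtv wzrr mgc iefhn annte swd zgjl butgg elebz aayv czsb hbd hbfge gwcrx
Hunk 3: at line 5 remove [annte,swd,zgjl] add [fewn,alpwk] -> 14 lines: isk mtv wzrr mgc iefhn fewn alpwk butgg elebz aayv czsb hbd hbfge gwcrx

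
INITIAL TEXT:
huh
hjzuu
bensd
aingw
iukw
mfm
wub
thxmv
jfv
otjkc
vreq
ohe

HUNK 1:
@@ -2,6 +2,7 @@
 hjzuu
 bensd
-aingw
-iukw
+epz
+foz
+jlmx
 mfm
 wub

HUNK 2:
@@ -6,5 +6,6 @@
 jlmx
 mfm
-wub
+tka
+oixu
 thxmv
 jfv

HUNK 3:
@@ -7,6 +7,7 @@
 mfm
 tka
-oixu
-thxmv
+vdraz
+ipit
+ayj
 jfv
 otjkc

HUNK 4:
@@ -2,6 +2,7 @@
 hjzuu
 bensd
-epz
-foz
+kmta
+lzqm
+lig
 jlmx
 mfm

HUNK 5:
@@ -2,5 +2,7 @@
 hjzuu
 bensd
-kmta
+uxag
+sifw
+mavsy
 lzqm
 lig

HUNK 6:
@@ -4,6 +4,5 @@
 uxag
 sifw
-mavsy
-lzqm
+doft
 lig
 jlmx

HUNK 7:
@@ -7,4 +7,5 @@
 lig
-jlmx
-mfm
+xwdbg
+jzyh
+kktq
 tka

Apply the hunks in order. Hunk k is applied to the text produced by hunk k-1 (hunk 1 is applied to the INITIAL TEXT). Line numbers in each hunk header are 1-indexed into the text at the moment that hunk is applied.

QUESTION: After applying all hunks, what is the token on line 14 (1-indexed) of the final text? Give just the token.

Answer: ayj

Derivation:
Hunk 1: at line 2 remove [aingw,iukw] add [epz,foz,jlmx] -> 13 lines: huh hjzuu bensd epz foz jlmx mfm wub thxmv jfv otjkc vreq ohe
Hunk 2: at line 6 remove [wub] add [tka,oixu] -> 14 lines: huh hjzuu bensd epz foz jlmx mfm tka oixu thxmv jfv otjkc vreq ohe
Hunk 3: at line 7 remove [oixu,thxmv] add [vdraz,ipit,ayj] -> 15 lines: huh hjzuu bensd epz foz jlmx mfm tka vdraz ipit ayj jfv otjkc vreq ohe
Hunk 4: at line 2 remove [epz,foz] add [kmta,lzqm,lig] -> 16 lines: huh hjzuu bensd kmta lzqm lig jlmx mfm tka vdraz ipit ayj jfv otjkc vreq ohe
Hunk 5: at line 2 remove [kmta] add [uxag,sifw,mavsy] -> 18 lines: huh hjzuu bensd uxag sifw mavsy lzqm lig jlmx mfm tka vdraz ipit ayj jfv otjkc vreq ohe
Hunk 6: at line 4 remove [mavsy,lzqm] add [doft] -> 17 lines: huh hjzuu bensd uxag sifw doft lig jlmx mfm tka vdraz ipit ayj jfv otjkc vreq ohe
Hunk 7: at line 7 remove [jlmx,mfm] add [xwdbg,jzyh,kktq] -> 18 lines: huh hjzuu bensd uxag sifw doft lig xwdbg jzyh kktq tka vdraz ipit ayj jfv otjkc vreq ohe
Final line 14: ayj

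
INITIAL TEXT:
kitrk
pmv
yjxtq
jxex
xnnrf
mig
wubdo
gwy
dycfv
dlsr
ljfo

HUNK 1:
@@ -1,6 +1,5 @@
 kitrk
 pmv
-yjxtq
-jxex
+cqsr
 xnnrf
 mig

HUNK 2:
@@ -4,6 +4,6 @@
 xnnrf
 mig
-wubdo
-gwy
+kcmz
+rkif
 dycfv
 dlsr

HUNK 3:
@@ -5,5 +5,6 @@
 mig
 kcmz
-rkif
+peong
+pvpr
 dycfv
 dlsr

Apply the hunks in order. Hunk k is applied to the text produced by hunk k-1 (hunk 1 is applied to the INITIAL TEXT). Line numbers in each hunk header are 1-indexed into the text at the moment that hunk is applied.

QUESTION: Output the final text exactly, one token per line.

Answer: kitrk
pmv
cqsr
xnnrf
mig
kcmz
peong
pvpr
dycfv
dlsr
ljfo

Derivation:
Hunk 1: at line 1 remove [yjxtq,jxex] add [cqsr] -> 10 lines: kitrk pmv cqsr xnnrf mig wubdo gwy dycfv dlsr ljfo
Hunk 2: at line 4 remove [wubdo,gwy] add [kcmz,rkif] -> 10 lines: kitrk pmv cqsr xnnrf mig kcmz rkif dycfv dlsr ljfo
Hunk 3: at line 5 remove [rkif] add [peong,pvpr] -> 11 lines: kitrk pmv cqsr xnnrf mig kcmz peong pvpr dycfv dlsr ljfo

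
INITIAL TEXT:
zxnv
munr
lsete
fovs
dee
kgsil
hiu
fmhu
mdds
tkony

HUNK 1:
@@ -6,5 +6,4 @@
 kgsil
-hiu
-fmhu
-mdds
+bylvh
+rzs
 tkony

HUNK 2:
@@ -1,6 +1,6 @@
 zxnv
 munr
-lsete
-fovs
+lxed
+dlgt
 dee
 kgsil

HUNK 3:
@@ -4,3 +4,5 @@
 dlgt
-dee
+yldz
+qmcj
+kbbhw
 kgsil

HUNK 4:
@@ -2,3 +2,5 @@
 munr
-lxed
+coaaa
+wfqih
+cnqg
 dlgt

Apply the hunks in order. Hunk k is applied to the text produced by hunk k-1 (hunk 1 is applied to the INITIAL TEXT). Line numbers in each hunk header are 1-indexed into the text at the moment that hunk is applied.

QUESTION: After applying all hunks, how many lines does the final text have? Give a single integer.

Hunk 1: at line 6 remove [hiu,fmhu,mdds] add [bylvh,rzs] -> 9 lines: zxnv munr lsete fovs dee kgsil bylvh rzs tkony
Hunk 2: at line 1 remove [lsete,fovs] add [lxed,dlgt] -> 9 lines: zxnv munr lxed dlgt dee kgsil bylvh rzs tkony
Hunk 3: at line 4 remove [dee] add [yldz,qmcj,kbbhw] -> 11 lines: zxnv munr lxed dlgt yldz qmcj kbbhw kgsil bylvh rzs tkony
Hunk 4: at line 2 remove [lxed] add [coaaa,wfqih,cnqg] -> 13 lines: zxnv munr coaaa wfqih cnqg dlgt yldz qmcj kbbhw kgsil bylvh rzs tkony
Final line count: 13

Answer: 13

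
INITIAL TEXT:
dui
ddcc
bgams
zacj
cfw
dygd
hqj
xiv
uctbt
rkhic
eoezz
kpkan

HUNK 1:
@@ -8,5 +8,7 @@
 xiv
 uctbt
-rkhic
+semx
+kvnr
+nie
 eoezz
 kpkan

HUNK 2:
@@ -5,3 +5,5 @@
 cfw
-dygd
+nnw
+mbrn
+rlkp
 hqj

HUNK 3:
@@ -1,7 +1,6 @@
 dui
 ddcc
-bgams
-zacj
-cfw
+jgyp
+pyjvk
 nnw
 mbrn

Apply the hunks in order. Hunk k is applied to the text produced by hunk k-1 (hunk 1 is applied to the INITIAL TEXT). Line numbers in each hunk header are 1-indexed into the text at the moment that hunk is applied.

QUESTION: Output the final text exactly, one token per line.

Answer: dui
ddcc
jgyp
pyjvk
nnw
mbrn
rlkp
hqj
xiv
uctbt
semx
kvnr
nie
eoezz
kpkan

Derivation:
Hunk 1: at line 8 remove [rkhic] add [semx,kvnr,nie] -> 14 lines: dui ddcc bgams zacj cfw dygd hqj xiv uctbt semx kvnr nie eoezz kpkan
Hunk 2: at line 5 remove [dygd] add [nnw,mbrn,rlkp] -> 16 lines: dui ddcc bgams zacj cfw nnw mbrn rlkp hqj xiv uctbt semx kvnr nie eoezz kpkan
Hunk 3: at line 1 remove [bgams,zacj,cfw] add [jgyp,pyjvk] -> 15 lines: dui ddcc jgyp pyjvk nnw mbrn rlkp hqj xiv uctbt semx kvnr nie eoezz kpkan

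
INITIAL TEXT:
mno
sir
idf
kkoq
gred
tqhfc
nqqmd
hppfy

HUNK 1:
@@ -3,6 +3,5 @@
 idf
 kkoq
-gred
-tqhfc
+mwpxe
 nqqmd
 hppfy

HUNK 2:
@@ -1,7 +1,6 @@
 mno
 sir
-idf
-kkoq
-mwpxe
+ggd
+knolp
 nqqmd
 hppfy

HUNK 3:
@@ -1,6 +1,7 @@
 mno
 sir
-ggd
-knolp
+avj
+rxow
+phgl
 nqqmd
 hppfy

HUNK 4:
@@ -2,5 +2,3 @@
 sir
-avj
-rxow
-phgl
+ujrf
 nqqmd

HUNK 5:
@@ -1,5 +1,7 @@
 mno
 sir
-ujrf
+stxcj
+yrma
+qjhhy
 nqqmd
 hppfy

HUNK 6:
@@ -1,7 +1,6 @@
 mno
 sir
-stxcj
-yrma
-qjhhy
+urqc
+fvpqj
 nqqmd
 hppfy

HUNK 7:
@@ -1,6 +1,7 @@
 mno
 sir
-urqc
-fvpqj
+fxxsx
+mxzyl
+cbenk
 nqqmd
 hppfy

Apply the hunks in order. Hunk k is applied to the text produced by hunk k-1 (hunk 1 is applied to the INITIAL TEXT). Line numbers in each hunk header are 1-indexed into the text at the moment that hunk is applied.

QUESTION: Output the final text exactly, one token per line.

Hunk 1: at line 3 remove [gred,tqhfc] add [mwpxe] -> 7 lines: mno sir idf kkoq mwpxe nqqmd hppfy
Hunk 2: at line 1 remove [idf,kkoq,mwpxe] add [ggd,knolp] -> 6 lines: mno sir ggd knolp nqqmd hppfy
Hunk 3: at line 1 remove [ggd,knolp] add [avj,rxow,phgl] -> 7 lines: mno sir avj rxow phgl nqqmd hppfy
Hunk 4: at line 2 remove [avj,rxow,phgl] add [ujrf] -> 5 lines: mno sir ujrf nqqmd hppfy
Hunk 5: at line 1 remove [ujrf] add [stxcj,yrma,qjhhy] -> 7 lines: mno sir stxcj yrma qjhhy nqqmd hppfy
Hunk 6: at line 1 remove [stxcj,yrma,qjhhy] add [urqc,fvpqj] -> 6 lines: mno sir urqc fvpqj nqqmd hppfy
Hunk 7: at line 1 remove [urqc,fvpqj] add [fxxsx,mxzyl,cbenk] -> 7 lines: mno sir fxxsx mxzyl cbenk nqqmd hppfy

Answer: mno
sir
fxxsx
mxzyl
cbenk
nqqmd
hppfy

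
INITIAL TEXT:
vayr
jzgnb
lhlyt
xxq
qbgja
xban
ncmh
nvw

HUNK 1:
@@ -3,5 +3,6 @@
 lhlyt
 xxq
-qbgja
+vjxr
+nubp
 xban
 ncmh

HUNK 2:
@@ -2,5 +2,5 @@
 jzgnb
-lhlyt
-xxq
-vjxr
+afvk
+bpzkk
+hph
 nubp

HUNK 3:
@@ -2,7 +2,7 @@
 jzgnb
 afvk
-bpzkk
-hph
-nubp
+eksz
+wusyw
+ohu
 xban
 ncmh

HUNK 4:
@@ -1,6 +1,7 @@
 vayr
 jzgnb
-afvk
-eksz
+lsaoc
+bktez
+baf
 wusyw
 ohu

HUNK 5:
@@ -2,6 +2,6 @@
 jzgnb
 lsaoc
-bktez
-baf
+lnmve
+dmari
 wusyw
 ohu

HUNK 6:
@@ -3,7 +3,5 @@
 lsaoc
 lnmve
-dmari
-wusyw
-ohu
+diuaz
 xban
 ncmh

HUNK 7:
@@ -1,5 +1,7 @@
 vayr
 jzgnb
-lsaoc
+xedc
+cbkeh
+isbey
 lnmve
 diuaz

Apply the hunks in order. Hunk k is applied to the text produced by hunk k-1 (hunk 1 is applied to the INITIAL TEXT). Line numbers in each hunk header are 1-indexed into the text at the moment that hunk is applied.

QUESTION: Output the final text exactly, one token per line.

Answer: vayr
jzgnb
xedc
cbkeh
isbey
lnmve
diuaz
xban
ncmh
nvw

Derivation:
Hunk 1: at line 3 remove [qbgja] add [vjxr,nubp] -> 9 lines: vayr jzgnb lhlyt xxq vjxr nubp xban ncmh nvw
Hunk 2: at line 2 remove [lhlyt,xxq,vjxr] add [afvk,bpzkk,hph] -> 9 lines: vayr jzgnb afvk bpzkk hph nubp xban ncmh nvw
Hunk 3: at line 2 remove [bpzkk,hph,nubp] add [eksz,wusyw,ohu] -> 9 lines: vayr jzgnb afvk eksz wusyw ohu xban ncmh nvw
Hunk 4: at line 1 remove [afvk,eksz] add [lsaoc,bktez,baf] -> 10 lines: vayr jzgnb lsaoc bktez baf wusyw ohu xban ncmh nvw
Hunk 5: at line 2 remove [bktez,baf] add [lnmve,dmari] -> 10 lines: vayr jzgnb lsaoc lnmve dmari wusyw ohu xban ncmh nvw
Hunk 6: at line 3 remove [dmari,wusyw,ohu] add [diuaz] -> 8 lines: vayr jzgnb lsaoc lnmve diuaz xban ncmh nvw
Hunk 7: at line 1 remove [lsaoc] add [xedc,cbkeh,isbey] -> 10 lines: vayr jzgnb xedc cbkeh isbey lnmve diuaz xban ncmh nvw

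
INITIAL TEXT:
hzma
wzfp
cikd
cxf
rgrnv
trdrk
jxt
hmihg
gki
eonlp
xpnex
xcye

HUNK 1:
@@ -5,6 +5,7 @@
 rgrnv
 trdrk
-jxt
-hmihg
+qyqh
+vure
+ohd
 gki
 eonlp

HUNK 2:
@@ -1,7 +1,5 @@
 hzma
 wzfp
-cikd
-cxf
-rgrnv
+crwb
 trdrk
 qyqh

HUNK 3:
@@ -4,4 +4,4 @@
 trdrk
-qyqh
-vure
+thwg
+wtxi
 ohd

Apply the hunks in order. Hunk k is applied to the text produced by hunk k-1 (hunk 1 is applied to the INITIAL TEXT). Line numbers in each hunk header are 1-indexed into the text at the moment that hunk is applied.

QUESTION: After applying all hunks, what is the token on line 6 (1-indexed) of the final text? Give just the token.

Hunk 1: at line 5 remove [jxt,hmihg] add [qyqh,vure,ohd] -> 13 lines: hzma wzfp cikd cxf rgrnv trdrk qyqh vure ohd gki eonlp xpnex xcye
Hunk 2: at line 1 remove [cikd,cxf,rgrnv] add [crwb] -> 11 lines: hzma wzfp crwb trdrk qyqh vure ohd gki eonlp xpnex xcye
Hunk 3: at line 4 remove [qyqh,vure] add [thwg,wtxi] -> 11 lines: hzma wzfp crwb trdrk thwg wtxi ohd gki eonlp xpnex xcye
Final line 6: wtxi

Answer: wtxi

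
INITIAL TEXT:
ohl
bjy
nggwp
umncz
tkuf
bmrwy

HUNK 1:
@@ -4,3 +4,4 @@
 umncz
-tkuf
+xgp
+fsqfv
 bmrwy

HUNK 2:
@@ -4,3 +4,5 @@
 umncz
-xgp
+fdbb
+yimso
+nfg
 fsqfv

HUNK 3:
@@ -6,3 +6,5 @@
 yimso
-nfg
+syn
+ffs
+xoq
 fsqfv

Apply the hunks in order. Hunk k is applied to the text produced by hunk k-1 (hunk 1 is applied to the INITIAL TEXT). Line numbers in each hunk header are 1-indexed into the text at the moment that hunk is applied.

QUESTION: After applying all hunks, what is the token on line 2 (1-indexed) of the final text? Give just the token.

Hunk 1: at line 4 remove [tkuf] add [xgp,fsqfv] -> 7 lines: ohl bjy nggwp umncz xgp fsqfv bmrwy
Hunk 2: at line 4 remove [xgp] add [fdbb,yimso,nfg] -> 9 lines: ohl bjy nggwp umncz fdbb yimso nfg fsqfv bmrwy
Hunk 3: at line 6 remove [nfg] add [syn,ffs,xoq] -> 11 lines: ohl bjy nggwp umncz fdbb yimso syn ffs xoq fsqfv bmrwy
Final line 2: bjy

Answer: bjy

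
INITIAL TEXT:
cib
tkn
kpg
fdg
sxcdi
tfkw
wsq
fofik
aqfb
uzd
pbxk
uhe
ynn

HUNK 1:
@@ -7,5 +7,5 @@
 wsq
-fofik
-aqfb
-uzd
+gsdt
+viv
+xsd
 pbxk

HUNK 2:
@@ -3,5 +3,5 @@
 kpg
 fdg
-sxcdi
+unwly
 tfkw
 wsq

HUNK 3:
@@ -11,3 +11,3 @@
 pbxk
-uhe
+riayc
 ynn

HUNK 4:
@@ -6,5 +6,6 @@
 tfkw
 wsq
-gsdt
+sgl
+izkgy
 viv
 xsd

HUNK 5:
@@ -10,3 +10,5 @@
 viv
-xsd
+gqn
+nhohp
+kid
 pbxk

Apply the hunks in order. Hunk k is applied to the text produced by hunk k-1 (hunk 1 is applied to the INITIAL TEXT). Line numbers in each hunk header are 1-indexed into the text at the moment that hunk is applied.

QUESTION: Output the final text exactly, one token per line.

Answer: cib
tkn
kpg
fdg
unwly
tfkw
wsq
sgl
izkgy
viv
gqn
nhohp
kid
pbxk
riayc
ynn

Derivation:
Hunk 1: at line 7 remove [fofik,aqfb,uzd] add [gsdt,viv,xsd] -> 13 lines: cib tkn kpg fdg sxcdi tfkw wsq gsdt viv xsd pbxk uhe ynn
Hunk 2: at line 3 remove [sxcdi] add [unwly] -> 13 lines: cib tkn kpg fdg unwly tfkw wsq gsdt viv xsd pbxk uhe ynn
Hunk 3: at line 11 remove [uhe] add [riayc] -> 13 lines: cib tkn kpg fdg unwly tfkw wsq gsdt viv xsd pbxk riayc ynn
Hunk 4: at line 6 remove [gsdt] add [sgl,izkgy] -> 14 lines: cib tkn kpg fdg unwly tfkw wsq sgl izkgy viv xsd pbxk riayc ynn
Hunk 5: at line 10 remove [xsd] add [gqn,nhohp,kid] -> 16 lines: cib tkn kpg fdg unwly tfkw wsq sgl izkgy viv gqn nhohp kid pbxk riayc ynn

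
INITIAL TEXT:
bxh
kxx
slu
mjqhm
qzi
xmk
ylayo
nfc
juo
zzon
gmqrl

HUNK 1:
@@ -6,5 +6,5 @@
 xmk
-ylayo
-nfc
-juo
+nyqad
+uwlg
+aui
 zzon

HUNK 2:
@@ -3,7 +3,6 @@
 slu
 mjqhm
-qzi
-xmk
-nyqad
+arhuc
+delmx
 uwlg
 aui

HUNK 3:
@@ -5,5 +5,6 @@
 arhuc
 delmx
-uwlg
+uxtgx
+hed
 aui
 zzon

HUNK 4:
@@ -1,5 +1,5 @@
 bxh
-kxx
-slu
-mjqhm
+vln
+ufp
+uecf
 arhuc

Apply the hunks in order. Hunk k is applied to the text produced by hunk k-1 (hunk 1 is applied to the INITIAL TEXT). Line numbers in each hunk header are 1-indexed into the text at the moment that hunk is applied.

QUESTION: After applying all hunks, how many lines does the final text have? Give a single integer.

Hunk 1: at line 6 remove [ylayo,nfc,juo] add [nyqad,uwlg,aui] -> 11 lines: bxh kxx slu mjqhm qzi xmk nyqad uwlg aui zzon gmqrl
Hunk 2: at line 3 remove [qzi,xmk,nyqad] add [arhuc,delmx] -> 10 lines: bxh kxx slu mjqhm arhuc delmx uwlg aui zzon gmqrl
Hunk 3: at line 5 remove [uwlg] add [uxtgx,hed] -> 11 lines: bxh kxx slu mjqhm arhuc delmx uxtgx hed aui zzon gmqrl
Hunk 4: at line 1 remove [kxx,slu,mjqhm] add [vln,ufp,uecf] -> 11 lines: bxh vln ufp uecf arhuc delmx uxtgx hed aui zzon gmqrl
Final line count: 11

Answer: 11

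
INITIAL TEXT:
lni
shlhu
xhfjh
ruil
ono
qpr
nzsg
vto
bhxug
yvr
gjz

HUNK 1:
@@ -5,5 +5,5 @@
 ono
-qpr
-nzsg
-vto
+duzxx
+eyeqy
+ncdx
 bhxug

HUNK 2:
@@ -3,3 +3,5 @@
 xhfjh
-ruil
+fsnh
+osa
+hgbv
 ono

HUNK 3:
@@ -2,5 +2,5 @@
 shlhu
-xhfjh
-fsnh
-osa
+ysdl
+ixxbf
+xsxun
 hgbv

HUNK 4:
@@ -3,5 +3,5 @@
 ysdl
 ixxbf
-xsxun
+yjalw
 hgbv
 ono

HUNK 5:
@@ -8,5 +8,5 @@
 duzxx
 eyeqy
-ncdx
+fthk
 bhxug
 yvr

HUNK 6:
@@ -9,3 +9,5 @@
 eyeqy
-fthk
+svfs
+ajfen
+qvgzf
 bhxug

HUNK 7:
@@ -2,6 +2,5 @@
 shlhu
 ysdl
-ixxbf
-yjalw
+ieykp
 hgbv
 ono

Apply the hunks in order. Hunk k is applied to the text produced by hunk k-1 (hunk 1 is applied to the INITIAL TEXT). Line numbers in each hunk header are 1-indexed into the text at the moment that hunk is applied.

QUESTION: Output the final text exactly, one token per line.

Hunk 1: at line 5 remove [qpr,nzsg,vto] add [duzxx,eyeqy,ncdx] -> 11 lines: lni shlhu xhfjh ruil ono duzxx eyeqy ncdx bhxug yvr gjz
Hunk 2: at line 3 remove [ruil] add [fsnh,osa,hgbv] -> 13 lines: lni shlhu xhfjh fsnh osa hgbv ono duzxx eyeqy ncdx bhxug yvr gjz
Hunk 3: at line 2 remove [xhfjh,fsnh,osa] add [ysdl,ixxbf,xsxun] -> 13 lines: lni shlhu ysdl ixxbf xsxun hgbv ono duzxx eyeqy ncdx bhxug yvr gjz
Hunk 4: at line 3 remove [xsxun] add [yjalw] -> 13 lines: lni shlhu ysdl ixxbf yjalw hgbv ono duzxx eyeqy ncdx bhxug yvr gjz
Hunk 5: at line 8 remove [ncdx] add [fthk] -> 13 lines: lni shlhu ysdl ixxbf yjalw hgbv ono duzxx eyeqy fthk bhxug yvr gjz
Hunk 6: at line 9 remove [fthk] add [svfs,ajfen,qvgzf] -> 15 lines: lni shlhu ysdl ixxbf yjalw hgbv ono duzxx eyeqy svfs ajfen qvgzf bhxug yvr gjz
Hunk 7: at line 2 remove [ixxbf,yjalw] add [ieykp] -> 14 lines: lni shlhu ysdl ieykp hgbv ono duzxx eyeqy svfs ajfen qvgzf bhxug yvr gjz

Answer: lni
shlhu
ysdl
ieykp
hgbv
ono
duzxx
eyeqy
svfs
ajfen
qvgzf
bhxug
yvr
gjz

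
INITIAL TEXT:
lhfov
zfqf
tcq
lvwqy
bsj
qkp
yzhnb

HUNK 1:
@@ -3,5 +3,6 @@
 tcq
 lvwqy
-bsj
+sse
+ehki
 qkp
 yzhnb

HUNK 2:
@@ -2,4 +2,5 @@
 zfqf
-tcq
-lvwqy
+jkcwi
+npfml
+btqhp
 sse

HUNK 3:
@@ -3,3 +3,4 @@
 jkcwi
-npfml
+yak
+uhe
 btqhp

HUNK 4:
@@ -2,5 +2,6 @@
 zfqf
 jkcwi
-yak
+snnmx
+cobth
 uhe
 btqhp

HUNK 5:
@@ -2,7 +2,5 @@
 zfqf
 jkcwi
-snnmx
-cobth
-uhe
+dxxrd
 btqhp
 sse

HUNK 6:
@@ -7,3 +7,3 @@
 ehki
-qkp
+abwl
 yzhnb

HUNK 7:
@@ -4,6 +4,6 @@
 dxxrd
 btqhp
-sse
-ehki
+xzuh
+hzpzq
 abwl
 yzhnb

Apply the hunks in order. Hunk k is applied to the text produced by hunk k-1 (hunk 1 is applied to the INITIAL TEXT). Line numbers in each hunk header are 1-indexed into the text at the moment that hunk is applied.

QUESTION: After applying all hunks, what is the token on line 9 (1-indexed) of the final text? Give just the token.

Hunk 1: at line 3 remove [bsj] add [sse,ehki] -> 8 lines: lhfov zfqf tcq lvwqy sse ehki qkp yzhnb
Hunk 2: at line 2 remove [tcq,lvwqy] add [jkcwi,npfml,btqhp] -> 9 lines: lhfov zfqf jkcwi npfml btqhp sse ehki qkp yzhnb
Hunk 3: at line 3 remove [npfml] add [yak,uhe] -> 10 lines: lhfov zfqf jkcwi yak uhe btqhp sse ehki qkp yzhnb
Hunk 4: at line 2 remove [yak] add [snnmx,cobth] -> 11 lines: lhfov zfqf jkcwi snnmx cobth uhe btqhp sse ehki qkp yzhnb
Hunk 5: at line 2 remove [snnmx,cobth,uhe] add [dxxrd] -> 9 lines: lhfov zfqf jkcwi dxxrd btqhp sse ehki qkp yzhnb
Hunk 6: at line 7 remove [qkp] add [abwl] -> 9 lines: lhfov zfqf jkcwi dxxrd btqhp sse ehki abwl yzhnb
Hunk 7: at line 4 remove [sse,ehki] add [xzuh,hzpzq] -> 9 lines: lhfov zfqf jkcwi dxxrd btqhp xzuh hzpzq abwl yzhnb
Final line 9: yzhnb

Answer: yzhnb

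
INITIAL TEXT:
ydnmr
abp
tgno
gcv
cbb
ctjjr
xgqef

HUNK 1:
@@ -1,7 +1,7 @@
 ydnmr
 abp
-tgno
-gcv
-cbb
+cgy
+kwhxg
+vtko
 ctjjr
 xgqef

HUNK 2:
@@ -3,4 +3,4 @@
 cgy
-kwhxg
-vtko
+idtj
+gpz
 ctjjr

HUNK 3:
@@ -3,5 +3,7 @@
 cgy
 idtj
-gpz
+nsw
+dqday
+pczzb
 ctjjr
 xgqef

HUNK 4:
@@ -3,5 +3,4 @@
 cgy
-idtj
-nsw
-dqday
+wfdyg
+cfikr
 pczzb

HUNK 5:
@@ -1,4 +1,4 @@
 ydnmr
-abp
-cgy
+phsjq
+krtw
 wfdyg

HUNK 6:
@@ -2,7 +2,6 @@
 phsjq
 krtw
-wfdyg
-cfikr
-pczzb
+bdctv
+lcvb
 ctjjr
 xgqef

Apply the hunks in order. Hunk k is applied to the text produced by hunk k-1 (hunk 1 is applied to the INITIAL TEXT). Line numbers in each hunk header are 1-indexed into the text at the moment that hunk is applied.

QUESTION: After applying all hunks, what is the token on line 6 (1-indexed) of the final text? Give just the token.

Answer: ctjjr

Derivation:
Hunk 1: at line 1 remove [tgno,gcv,cbb] add [cgy,kwhxg,vtko] -> 7 lines: ydnmr abp cgy kwhxg vtko ctjjr xgqef
Hunk 2: at line 3 remove [kwhxg,vtko] add [idtj,gpz] -> 7 lines: ydnmr abp cgy idtj gpz ctjjr xgqef
Hunk 3: at line 3 remove [gpz] add [nsw,dqday,pczzb] -> 9 lines: ydnmr abp cgy idtj nsw dqday pczzb ctjjr xgqef
Hunk 4: at line 3 remove [idtj,nsw,dqday] add [wfdyg,cfikr] -> 8 lines: ydnmr abp cgy wfdyg cfikr pczzb ctjjr xgqef
Hunk 5: at line 1 remove [abp,cgy] add [phsjq,krtw] -> 8 lines: ydnmr phsjq krtw wfdyg cfikr pczzb ctjjr xgqef
Hunk 6: at line 2 remove [wfdyg,cfikr,pczzb] add [bdctv,lcvb] -> 7 lines: ydnmr phsjq krtw bdctv lcvb ctjjr xgqef
Final line 6: ctjjr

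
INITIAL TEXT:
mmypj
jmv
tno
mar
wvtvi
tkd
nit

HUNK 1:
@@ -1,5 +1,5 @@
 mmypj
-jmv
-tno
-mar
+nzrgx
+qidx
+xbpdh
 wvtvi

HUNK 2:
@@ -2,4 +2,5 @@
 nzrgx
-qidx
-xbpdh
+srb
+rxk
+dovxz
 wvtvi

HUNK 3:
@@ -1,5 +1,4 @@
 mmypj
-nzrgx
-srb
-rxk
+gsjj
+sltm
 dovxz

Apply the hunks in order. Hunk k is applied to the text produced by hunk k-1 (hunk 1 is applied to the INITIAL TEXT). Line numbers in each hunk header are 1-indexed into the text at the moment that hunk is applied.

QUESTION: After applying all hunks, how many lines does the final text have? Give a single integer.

Hunk 1: at line 1 remove [jmv,tno,mar] add [nzrgx,qidx,xbpdh] -> 7 lines: mmypj nzrgx qidx xbpdh wvtvi tkd nit
Hunk 2: at line 2 remove [qidx,xbpdh] add [srb,rxk,dovxz] -> 8 lines: mmypj nzrgx srb rxk dovxz wvtvi tkd nit
Hunk 3: at line 1 remove [nzrgx,srb,rxk] add [gsjj,sltm] -> 7 lines: mmypj gsjj sltm dovxz wvtvi tkd nit
Final line count: 7

Answer: 7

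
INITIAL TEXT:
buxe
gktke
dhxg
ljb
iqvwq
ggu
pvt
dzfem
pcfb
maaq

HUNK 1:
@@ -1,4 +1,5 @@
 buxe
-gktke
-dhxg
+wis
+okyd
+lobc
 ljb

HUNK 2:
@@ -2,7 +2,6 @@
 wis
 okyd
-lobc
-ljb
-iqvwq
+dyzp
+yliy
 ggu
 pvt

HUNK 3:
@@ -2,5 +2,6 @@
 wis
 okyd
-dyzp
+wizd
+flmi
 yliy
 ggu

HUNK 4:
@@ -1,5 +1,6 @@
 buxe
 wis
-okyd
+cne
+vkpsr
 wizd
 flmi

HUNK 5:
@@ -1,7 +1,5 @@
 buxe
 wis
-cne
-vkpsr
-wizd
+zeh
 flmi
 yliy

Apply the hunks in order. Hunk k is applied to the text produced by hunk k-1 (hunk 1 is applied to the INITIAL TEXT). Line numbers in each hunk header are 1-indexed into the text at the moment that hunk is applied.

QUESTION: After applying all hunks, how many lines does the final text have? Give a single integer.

Hunk 1: at line 1 remove [gktke,dhxg] add [wis,okyd,lobc] -> 11 lines: buxe wis okyd lobc ljb iqvwq ggu pvt dzfem pcfb maaq
Hunk 2: at line 2 remove [lobc,ljb,iqvwq] add [dyzp,yliy] -> 10 lines: buxe wis okyd dyzp yliy ggu pvt dzfem pcfb maaq
Hunk 3: at line 2 remove [dyzp] add [wizd,flmi] -> 11 lines: buxe wis okyd wizd flmi yliy ggu pvt dzfem pcfb maaq
Hunk 4: at line 1 remove [okyd] add [cne,vkpsr] -> 12 lines: buxe wis cne vkpsr wizd flmi yliy ggu pvt dzfem pcfb maaq
Hunk 5: at line 1 remove [cne,vkpsr,wizd] add [zeh] -> 10 lines: buxe wis zeh flmi yliy ggu pvt dzfem pcfb maaq
Final line count: 10

Answer: 10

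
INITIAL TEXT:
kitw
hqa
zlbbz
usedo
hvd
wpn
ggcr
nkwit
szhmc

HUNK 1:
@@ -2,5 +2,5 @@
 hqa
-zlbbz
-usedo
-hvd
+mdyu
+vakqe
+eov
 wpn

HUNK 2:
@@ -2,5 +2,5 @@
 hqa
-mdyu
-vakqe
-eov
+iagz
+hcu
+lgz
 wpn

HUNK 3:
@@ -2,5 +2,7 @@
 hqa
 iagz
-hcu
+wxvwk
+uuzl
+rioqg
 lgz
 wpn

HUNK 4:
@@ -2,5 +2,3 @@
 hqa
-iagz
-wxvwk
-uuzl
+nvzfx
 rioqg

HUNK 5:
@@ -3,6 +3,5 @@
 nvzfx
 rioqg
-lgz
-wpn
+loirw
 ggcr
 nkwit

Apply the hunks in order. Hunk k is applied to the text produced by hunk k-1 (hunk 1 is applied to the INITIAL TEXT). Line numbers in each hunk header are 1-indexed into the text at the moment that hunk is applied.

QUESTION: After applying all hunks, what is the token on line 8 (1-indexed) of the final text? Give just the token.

Hunk 1: at line 2 remove [zlbbz,usedo,hvd] add [mdyu,vakqe,eov] -> 9 lines: kitw hqa mdyu vakqe eov wpn ggcr nkwit szhmc
Hunk 2: at line 2 remove [mdyu,vakqe,eov] add [iagz,hcu,lgz] -> 9 lines: kitw hqa iagz hcu lgz wpn ggcr nkwit szhmc
Hunk 3: at line 2 remove [hcu] add [wxvwk,uuzl,rioqg] -> 11 lines: kitw hqa iagz wxvwk uuzl rioqg lgz wpn ggcr nkwit szhmc
Hunk 4: at line 2 remove [iagz,wxvwk,uuzl] add [nvzfx] -> 9 lines: kitw hqa nvzfx rioqg lgz wpn ggcr nkwit szhmc
Hunk 5: at line 3 remove [lgz,wpn] add [loirw] -> 8 lines: kitw hqa nvzfx rioqg loirw ggcr nkwit szhmc
Final line 8: szhmc

Answer: szhmc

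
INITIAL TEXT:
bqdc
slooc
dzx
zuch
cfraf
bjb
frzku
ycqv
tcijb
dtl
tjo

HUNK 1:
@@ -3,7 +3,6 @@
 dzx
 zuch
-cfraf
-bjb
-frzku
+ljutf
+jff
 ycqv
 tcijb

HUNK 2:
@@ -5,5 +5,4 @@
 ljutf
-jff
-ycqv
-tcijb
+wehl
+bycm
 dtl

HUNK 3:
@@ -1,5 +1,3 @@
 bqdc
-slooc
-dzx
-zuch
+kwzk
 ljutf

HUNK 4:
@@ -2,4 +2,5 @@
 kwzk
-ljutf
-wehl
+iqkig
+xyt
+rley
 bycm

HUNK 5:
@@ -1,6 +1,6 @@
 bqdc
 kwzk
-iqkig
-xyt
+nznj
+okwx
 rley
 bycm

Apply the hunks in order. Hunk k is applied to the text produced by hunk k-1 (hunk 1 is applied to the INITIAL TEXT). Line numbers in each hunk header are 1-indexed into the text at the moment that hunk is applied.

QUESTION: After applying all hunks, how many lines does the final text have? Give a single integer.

Answer: 8

Derivation:
Hunk 1: at line 3 remove [cfraf,bjb,frzku] add [ljutf,jff] -> 10 lines: bqdc slooc dzx zuch ljutf jff ycqv tcijb dtl tjo
Hunk 2: at line 5 remove [jff,ycqv,tcijb] add [wehl,bycm] -> 9 lines: bqdc slooc dzx zuch ljutf wehl bycm dtl tjo
Hunk 3: at line 1 remove [slooc,dzx,zuch] add [kwzk] -> 7 lines: bqdc kwzk ljutf wehl bycm dtl tjo
Hunk 4: at line 2 remove [ljutf,wehl] add [iqkig,xyt,rley] -> 8 lines: bqdc kwzk iqkig xyt rley bycm dtl tjo
Hunk 5: at line 1 remove [iqkig,xyt] add [nznj,okwx] -> 8 lines: bqdc kwzk nznj okwx rley bycm dtl tjo
Final line count: 8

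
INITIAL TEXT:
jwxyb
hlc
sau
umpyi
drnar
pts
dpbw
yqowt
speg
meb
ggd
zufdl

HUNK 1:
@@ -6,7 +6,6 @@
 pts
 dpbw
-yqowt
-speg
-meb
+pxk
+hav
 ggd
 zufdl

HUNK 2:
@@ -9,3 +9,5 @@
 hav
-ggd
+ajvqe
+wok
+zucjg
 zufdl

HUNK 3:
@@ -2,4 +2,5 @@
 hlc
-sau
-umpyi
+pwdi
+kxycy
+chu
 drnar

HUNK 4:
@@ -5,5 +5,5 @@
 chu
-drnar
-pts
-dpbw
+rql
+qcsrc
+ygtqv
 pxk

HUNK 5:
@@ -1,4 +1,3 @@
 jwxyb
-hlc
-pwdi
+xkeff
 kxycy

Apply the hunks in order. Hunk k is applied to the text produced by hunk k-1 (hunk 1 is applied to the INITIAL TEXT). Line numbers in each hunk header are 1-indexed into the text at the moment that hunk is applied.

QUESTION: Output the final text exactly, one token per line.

Answer: jwxyb
xkeff
kxycy
chu
rql
qcsrc
ygtqv
pxk
hav
ajvqe
wok
zucjg
zufdl

Derivation:
Hunk 1: at line 6 remove [yqowt,speg,meb] add [pxk,hav] -> 11 lines: jwxyb hlc sau umpyi drnar pts dpbw pxk hav ggd zufdl
Hunk 2: at line 9 remove [ggd] add [ajvqe,wok,zucjg] -> 13 lines: jwxyb hlc sau umpyi drnar pts dpbw pxk hav ajvqe wok zucjg zufdl
Hunk 3: at line 2 remove [sau,umpyi] add [pwdi,kxycy,chu] -> 14 lines: jwxyb hlc pwdi kxycy chu drnar pts dpbw pxk hav ajvqe wok zucjg zufdl
Hunk 4: at line 5 remove [drnar,pts,dpbw] add [rql,qcsrc,ygtqv] -> 14 lines: jwxyb hlc pwdi kxycy chu rql qcsrc ygtqv pxk hav ajvqe wok zucjg zufdl
Hunk 5: at line 1 remove [hlc,pwdi] add [xkeff] -> 13 lines: jwxyb xkeff kxycy chu rql qcsrc ygtqv pxk hav ajvqe wok zucjg zufdl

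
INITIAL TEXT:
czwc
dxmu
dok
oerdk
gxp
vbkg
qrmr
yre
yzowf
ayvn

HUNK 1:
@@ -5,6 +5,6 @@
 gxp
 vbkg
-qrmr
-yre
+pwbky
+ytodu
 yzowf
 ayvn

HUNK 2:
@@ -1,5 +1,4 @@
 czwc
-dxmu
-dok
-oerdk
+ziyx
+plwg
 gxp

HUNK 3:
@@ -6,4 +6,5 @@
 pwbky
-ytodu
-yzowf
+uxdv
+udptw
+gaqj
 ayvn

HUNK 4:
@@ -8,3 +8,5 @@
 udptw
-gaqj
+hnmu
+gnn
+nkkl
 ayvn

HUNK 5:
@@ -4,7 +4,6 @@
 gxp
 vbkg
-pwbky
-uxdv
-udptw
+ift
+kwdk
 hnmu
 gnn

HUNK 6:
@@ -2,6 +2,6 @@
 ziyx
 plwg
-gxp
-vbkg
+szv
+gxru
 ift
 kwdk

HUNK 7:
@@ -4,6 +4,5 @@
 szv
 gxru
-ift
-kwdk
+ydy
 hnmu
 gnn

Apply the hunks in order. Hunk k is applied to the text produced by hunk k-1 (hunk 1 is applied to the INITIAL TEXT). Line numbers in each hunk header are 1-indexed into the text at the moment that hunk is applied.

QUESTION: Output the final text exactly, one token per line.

Hunk 1: at line 5 remove [qrmr,yre] add [pwbky,ytodu] -> 10 lines: czwc dxmu dok oerdk gxp vbkg pwbky ytodu yzowf ayvn
Hunk 2: at line 1 remove [dxmu,dok,oerdk] add [ziyx,plwg] -> 9 lines: czwc ziyx plwg gxp vbkg pwbky ytodu yzowf ayvn
Hunk 3: at line 6 remove [ytodu,yzowf] add [uxdv,udptw,gaqj] -> 10 lines: czwc ziyx plwg gxp vbkg pwbky uxdv udptw gaqj ayvn
Hunk 4: at line 8 remove [gaqj] add [hnmu,gnn,nkkl] -> 12 lines: czwc ziyx plwg gxp vbkg pwbky uxdv udptw hnmu gnn nkkl ayvn
Hunk 5: at line 4 remove [pwbky,uxdv,udptw] add [ift,kwdk] -> 11 lines: czwc ziyx plwg gxp vbkg ift kwdk hnmu gnn nkkl ayvn
Hunk 6: at line 2 remove [gxp,vbkg] add [szv,gxru] -> 11 lines: czwc ziyx plwg szv gxru ift kwdk hnmu gnn nkkl ayvn
Hunk 7: at line 4 remove [ift,kwdk] add [ydy] -> 10 lines: czwc ziyx plwg szv gxru ydy hnmu gnn nkkl ayvn

Answer: czwc
ziyx
plwg
szv
gxru
ydy
hnmu
gnn
nkkl
ayvn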